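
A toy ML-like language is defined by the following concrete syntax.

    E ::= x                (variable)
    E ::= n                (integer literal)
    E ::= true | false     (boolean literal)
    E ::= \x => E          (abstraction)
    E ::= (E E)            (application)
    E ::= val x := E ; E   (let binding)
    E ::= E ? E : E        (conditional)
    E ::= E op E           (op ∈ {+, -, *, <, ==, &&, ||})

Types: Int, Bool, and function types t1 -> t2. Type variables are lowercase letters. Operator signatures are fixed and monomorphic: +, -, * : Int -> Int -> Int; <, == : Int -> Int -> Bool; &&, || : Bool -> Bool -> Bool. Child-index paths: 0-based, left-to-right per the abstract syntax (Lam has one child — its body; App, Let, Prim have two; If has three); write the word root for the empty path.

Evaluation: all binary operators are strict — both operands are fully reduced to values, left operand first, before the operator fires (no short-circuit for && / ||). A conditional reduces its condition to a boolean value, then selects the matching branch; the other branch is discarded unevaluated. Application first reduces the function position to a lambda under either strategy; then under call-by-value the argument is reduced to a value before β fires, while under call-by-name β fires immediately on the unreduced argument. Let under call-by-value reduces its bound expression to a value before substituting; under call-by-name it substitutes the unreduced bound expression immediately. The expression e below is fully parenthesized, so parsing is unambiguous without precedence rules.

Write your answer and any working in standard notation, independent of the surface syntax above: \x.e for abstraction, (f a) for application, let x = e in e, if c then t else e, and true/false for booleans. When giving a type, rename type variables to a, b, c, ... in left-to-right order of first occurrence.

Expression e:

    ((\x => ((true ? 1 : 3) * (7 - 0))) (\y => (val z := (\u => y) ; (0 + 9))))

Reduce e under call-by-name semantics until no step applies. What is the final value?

Working:
step 0: ((\x.((if true then 1 else 3) * (7 - 0))) (\y.(let z = (\u.y) in (0 + 9))))
step 1: [beta@root] ((if true then 1 else 3) * (7 - 0))
step 2: [if@0] (1 * (7 - 0))
step 3: [delta@1] (1 * 7)
step 4: [delta@root] 7

Answer: 7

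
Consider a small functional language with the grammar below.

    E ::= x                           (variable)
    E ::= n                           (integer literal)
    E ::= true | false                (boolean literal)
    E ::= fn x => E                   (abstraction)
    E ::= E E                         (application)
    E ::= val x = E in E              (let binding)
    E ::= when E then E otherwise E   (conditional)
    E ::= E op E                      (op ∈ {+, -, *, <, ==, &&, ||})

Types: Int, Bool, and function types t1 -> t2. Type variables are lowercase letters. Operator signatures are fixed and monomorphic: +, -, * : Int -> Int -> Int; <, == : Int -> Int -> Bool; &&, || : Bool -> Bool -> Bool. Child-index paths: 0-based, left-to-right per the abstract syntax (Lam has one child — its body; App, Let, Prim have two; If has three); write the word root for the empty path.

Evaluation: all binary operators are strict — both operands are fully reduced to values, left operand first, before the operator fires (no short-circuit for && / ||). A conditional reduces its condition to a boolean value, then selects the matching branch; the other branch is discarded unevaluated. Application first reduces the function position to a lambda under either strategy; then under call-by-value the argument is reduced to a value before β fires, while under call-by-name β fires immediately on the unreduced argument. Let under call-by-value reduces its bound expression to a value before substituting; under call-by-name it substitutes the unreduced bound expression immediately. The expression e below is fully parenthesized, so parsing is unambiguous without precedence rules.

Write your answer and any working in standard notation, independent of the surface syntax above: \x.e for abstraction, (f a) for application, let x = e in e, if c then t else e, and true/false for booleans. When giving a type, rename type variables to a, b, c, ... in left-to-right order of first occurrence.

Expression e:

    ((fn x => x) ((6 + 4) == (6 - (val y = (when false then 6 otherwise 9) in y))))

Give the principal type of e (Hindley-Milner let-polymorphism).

Trace:
x : a
\x._ : a -> a
  unify Int ~ Int
  unify Int ~ Int
  unify Int ~ Int
  unify Int ~ Int
  unify Bool ~ Bool
  unify Int ~ Int
let y : Int
y : Int
  unify Int ~ Int
  unify Int ~ Int
  unify a -> a ~ Bool -> b
  unify a ~ Bool
  unify Bool ~ b
_ _ : Bool

Answer: Bool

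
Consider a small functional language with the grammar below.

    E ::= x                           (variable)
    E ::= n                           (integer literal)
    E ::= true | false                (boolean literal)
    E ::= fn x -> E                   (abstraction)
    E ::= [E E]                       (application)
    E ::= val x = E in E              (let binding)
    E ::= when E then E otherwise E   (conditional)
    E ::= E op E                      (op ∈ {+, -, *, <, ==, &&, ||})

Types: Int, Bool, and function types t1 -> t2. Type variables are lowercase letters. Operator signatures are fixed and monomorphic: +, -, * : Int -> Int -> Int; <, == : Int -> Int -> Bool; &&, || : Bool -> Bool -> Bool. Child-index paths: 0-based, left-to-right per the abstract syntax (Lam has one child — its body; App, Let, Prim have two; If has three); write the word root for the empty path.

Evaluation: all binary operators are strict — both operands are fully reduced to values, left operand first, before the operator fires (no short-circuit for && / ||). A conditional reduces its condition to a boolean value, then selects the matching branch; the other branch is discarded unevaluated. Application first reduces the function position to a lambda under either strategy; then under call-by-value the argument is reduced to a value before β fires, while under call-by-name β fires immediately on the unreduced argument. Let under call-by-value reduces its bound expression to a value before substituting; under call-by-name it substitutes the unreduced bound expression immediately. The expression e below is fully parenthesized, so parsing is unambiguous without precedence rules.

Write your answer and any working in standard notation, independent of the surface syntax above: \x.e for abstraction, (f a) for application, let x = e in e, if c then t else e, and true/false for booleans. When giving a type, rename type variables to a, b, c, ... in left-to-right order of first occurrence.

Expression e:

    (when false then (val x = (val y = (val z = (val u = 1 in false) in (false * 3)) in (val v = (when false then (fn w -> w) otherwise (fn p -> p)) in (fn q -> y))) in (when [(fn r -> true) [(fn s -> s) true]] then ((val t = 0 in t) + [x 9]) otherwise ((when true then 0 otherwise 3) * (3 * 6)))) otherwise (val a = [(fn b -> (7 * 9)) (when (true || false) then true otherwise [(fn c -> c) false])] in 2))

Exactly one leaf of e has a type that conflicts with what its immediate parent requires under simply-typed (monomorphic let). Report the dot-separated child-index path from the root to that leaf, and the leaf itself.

Answer: 1.0.0.1.0 : false

Derivation:
  unify Bool ~ Bool
let u : Int
let z : Bool
  unify Bool ~ Int
  FAIL: mismatch Bool ~ Int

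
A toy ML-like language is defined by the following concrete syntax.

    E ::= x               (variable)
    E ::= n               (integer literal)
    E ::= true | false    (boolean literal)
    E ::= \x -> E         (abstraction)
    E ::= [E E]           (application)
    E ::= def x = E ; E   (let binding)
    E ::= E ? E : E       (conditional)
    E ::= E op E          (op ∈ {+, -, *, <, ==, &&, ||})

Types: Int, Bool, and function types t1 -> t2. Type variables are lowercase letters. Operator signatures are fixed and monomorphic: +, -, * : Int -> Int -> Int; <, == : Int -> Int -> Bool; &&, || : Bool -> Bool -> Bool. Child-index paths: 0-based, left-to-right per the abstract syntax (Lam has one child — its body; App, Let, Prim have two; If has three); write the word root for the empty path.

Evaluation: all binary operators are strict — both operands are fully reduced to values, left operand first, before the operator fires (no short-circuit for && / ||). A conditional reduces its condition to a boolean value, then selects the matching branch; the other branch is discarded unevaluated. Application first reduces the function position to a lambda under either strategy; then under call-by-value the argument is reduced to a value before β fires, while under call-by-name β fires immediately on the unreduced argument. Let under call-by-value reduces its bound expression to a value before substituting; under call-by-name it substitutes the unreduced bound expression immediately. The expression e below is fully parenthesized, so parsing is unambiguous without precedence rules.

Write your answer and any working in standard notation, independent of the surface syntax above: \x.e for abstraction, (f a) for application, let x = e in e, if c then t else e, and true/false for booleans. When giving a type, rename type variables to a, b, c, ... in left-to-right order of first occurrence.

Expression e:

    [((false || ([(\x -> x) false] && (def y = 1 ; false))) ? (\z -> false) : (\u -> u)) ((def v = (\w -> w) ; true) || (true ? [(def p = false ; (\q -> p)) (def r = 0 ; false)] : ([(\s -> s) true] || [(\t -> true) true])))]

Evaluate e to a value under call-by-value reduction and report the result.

Answer: true

Working:
step 0: ((if (false || (((\x.x) false) && (let y = 1 in false))) then (\z.false) else (\u.u)) ((let v = (\w.w) in true) || (if true then ((let p = false in (\q.p)) (let r = 0 in false)) else (((\s.s) true) || ((\t.true) true)))))
step 1: [beta@0.0.1.0] ((if (false || (false && (let y = 1 in false))) then (\z.false) else (\u.u)) ((let v = (\w.w) in true) || (if true then ((let p = false in (\q.p)) (let r = 0 in false)) else (((\s.s) true) || ((\t.true) true)))))
step 2: [let@0.0.1.1] ((if (false || (false && false)) then (\z.false) else (\u.u)) ((let v = (\w.w) in true) || (if true then ((let p = false in (\q.p)) (let r = 0 in false)) else (((\s.s) true) || ((\t.true) true)))))
step 3: [delta@0.0.1] ((if (false || false) then (\z.false) else (\u.u)) ((let v = (\w.w) in true) || (if true then ((let p = false in (\q.p)) (let r = 0 in false)) else (((\s.s) true) || ((\t.true) true)))))
step 4: [delta@0.0] ((if false then (\z.false) else (\u.u)) ((let v = (\w.w) in true) || (if true then ((let p = false in (\q.p)) (let r = 0 in false)) else (((\s.s) true) || ((\t.true) true)))))
step 5: [if@0] ((\u.u) ((let v = (\w.w) in true) || (if true then ((let p = false in (\q.p)) (let r = 0 in false)) else (((\s.s) true) || ((\t.true) true)))))
step 6: [let@1.0] ((\u.u) (true || (if true then ((let p = false in (\q.p)) (let r = 0 in false)) else (((\s.s) true) || ((\t.true) true)))))
step 7: [if@1.1] ((\u.u) (true || ((let p = false in (\q.p)) (let r = 0 in false))))
step 8: [let@1.1.0] ((\u.u) (true || ((\q.false) (let r = 0 in false))))
step 9: [let@1.1.1] ((\u.u) (true || ((\q.false) false)))
step 10: [beta@1.1] ((\u.u) (true || false))
step 11: [delta@1] ((\u.u) true)
step 12: [beta@root] true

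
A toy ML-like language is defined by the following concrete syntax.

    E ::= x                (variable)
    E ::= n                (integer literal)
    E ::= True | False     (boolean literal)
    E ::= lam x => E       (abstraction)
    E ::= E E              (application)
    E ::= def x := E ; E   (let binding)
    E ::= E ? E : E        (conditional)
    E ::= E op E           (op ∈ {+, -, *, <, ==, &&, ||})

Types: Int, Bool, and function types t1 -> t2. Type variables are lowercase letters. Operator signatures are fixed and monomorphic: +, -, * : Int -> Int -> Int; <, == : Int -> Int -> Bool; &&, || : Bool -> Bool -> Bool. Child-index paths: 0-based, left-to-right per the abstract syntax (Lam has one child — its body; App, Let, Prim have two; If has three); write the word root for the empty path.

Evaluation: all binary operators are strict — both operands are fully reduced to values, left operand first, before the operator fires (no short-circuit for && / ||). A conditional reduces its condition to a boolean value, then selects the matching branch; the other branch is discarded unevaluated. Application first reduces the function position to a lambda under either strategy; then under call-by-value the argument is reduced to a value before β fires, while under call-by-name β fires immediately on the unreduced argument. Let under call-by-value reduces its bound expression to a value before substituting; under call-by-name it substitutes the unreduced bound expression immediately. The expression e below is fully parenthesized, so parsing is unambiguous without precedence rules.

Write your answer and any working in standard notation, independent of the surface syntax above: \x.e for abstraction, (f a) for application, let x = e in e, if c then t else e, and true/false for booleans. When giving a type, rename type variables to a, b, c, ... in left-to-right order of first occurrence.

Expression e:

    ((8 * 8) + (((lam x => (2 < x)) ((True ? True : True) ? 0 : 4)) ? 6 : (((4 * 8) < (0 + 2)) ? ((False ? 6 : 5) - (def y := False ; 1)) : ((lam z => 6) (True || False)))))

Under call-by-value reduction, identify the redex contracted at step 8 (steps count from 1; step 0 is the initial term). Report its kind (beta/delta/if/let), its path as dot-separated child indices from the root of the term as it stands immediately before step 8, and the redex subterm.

Answer: delta at 1.0.1 : (0 + 2)

Trace:
step 0: ((8 * 8) + (if ((\x.(2 < x)) (if (if true then true else true) then 0 else 4)) then 6 else (if ((4 * 8) < (0 + 2)) then ((if false then 6 else 5) - (let y = false in 1)) else ((\z.6) (true || false)))))
step 1: [delta@0] (64 + (if ((\x.(2 < x)) (if (if true then true else true) then 0 else 4)) then 6 else (if ((4 * 8) < (0 + 2)) then ((if false then 6 else 5) - (let y = false in 1)) else ((\z.6) (true || false)))))
step 2: [if@1.0.1.0] (64 + (if ((\x.(2 < x)) (if true then 0 else 4)) then 6 else (if ((4 * 8) < (0 + 2)) then ((if false then 6 else 5) - (let y = false in 1)) else ((\z.6) (true || false)))))
step 3: [if@1.0.1] (64 + (if ((\x.(2 < x)) 0) then 6 else (if ((4 * 8) < (0 + 2)) then ((if false then 6 else 5) - (let y = false in 1)) else ((\z.6) (true || false)))))
step 4: [beta@1.0] (64 + (if (2 < 0) then 6 else (if ((4 * 8) < (0 + 2)) then ((if false then 6 else 5) - (let y = false in 1)) else ((\z.6) (true || false)))))
step 5: [delta@1.0] (64 + (if false then 6 else (if ((4 * 8) < (0 + 2)) then ((if false then 6 else 5) - (let y = false in 1)) else ((\z.6) (true || false)))))
step 6: [if@1] (64 + (if ((4 * 8) < (0 + 2)) then ((if false then 6 else 5) - (let y = false in 1)) else ((\z.6) (true || false))))
step 7: [delta@1.0.0] (64 + (if (32 < (0 + 2)) then ((if false then 6 else 5) - (let y = false in 1)) else ((\z.6) (true || false))))
step 8: [delta@1.0.1] (64 + (if (32 < 2) then ((if false then 6 else 5) - (let y = false in 1)) else ((\z.6) (true || false))))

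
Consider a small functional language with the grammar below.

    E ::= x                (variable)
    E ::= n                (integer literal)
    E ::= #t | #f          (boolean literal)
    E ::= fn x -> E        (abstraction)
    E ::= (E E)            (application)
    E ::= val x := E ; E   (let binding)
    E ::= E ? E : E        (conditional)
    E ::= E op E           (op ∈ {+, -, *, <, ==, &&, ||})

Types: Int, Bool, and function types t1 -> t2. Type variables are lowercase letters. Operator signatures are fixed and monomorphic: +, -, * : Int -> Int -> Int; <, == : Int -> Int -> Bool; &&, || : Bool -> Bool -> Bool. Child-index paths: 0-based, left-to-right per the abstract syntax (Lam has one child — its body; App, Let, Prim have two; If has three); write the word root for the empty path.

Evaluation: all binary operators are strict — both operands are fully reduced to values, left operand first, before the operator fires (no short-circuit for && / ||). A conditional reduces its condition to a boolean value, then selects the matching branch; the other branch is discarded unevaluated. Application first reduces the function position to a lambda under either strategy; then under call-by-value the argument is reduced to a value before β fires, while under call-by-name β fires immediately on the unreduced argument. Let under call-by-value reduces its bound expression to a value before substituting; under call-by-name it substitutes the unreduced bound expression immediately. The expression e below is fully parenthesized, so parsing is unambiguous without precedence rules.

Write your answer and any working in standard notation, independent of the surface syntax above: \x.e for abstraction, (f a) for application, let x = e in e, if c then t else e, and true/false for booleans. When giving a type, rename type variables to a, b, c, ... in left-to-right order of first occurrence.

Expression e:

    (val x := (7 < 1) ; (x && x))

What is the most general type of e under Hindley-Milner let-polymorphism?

Derivation:
  unify Int ~ Int
  unify Int ~ Int
let x : Bool
x : Bool
  unify Bool ~ Bool
x : Bool
  unify Bool ~ Bool

Answer: Bool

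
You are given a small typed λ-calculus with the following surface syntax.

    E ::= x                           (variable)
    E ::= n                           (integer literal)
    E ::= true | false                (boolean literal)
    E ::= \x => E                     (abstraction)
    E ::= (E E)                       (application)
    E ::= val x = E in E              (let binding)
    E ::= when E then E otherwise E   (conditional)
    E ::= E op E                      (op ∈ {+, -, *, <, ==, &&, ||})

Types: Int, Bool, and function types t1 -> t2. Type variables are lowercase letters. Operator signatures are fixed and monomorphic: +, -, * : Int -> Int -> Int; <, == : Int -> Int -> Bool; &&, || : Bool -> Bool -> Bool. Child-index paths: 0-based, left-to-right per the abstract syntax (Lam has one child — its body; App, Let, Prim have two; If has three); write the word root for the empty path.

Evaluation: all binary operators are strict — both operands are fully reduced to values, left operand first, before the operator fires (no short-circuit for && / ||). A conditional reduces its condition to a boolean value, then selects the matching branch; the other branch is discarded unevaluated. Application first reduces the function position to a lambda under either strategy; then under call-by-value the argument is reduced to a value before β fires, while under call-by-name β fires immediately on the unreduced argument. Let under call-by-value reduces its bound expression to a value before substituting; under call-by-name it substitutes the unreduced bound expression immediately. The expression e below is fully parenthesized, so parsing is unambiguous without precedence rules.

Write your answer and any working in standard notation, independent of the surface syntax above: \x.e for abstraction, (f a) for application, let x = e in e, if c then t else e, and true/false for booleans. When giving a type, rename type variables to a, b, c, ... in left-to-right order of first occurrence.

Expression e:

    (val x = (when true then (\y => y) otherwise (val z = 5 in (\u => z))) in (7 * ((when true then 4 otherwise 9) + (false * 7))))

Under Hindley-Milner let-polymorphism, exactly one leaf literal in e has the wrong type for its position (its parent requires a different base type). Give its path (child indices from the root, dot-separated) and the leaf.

Answer: 1.1.1.0 : false

Trace:
  unify Bool ~ Bool
y : a
\y._ : a -> a
let z : Int
z : Int
\u._ : b -> Int
  unify a -> a ~ b -> Int
  unify a ~ b
  unify b ~ Int
let x : Int -> Int
  unify Int ~ Int
  unify Bool ~ Bool
  unify Int ~ Int
  unify Int ~ Int
  unify Bool ~ Int
  FAIL: mismatch Bool ~ Int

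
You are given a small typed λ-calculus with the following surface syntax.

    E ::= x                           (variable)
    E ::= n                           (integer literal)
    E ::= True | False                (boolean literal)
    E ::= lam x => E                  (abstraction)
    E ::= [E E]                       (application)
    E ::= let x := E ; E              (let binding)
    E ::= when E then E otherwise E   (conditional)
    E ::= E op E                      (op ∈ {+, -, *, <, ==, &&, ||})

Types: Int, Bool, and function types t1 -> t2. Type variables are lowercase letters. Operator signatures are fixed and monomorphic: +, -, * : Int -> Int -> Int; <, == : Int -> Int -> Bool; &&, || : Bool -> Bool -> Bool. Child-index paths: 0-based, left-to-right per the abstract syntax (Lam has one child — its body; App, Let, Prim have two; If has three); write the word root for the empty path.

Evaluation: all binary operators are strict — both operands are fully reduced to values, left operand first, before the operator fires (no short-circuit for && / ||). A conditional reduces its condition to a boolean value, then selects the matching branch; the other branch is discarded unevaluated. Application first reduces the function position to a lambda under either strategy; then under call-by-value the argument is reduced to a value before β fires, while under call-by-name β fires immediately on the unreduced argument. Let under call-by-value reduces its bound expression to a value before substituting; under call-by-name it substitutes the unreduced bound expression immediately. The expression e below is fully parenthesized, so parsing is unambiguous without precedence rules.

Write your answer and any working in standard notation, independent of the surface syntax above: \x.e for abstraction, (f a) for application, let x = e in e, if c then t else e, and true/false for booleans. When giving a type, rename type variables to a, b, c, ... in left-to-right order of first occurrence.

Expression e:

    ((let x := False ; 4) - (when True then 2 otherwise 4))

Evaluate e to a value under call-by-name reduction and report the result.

Answer: 2

Trace:
step 0: ((let x = false in 4) - (if true then 2 else 4))
step 1: [let@0] (4 - (if true then 2 else 4))
step 2: [if@1] (4 - 2)
step 3: [delta@root] 2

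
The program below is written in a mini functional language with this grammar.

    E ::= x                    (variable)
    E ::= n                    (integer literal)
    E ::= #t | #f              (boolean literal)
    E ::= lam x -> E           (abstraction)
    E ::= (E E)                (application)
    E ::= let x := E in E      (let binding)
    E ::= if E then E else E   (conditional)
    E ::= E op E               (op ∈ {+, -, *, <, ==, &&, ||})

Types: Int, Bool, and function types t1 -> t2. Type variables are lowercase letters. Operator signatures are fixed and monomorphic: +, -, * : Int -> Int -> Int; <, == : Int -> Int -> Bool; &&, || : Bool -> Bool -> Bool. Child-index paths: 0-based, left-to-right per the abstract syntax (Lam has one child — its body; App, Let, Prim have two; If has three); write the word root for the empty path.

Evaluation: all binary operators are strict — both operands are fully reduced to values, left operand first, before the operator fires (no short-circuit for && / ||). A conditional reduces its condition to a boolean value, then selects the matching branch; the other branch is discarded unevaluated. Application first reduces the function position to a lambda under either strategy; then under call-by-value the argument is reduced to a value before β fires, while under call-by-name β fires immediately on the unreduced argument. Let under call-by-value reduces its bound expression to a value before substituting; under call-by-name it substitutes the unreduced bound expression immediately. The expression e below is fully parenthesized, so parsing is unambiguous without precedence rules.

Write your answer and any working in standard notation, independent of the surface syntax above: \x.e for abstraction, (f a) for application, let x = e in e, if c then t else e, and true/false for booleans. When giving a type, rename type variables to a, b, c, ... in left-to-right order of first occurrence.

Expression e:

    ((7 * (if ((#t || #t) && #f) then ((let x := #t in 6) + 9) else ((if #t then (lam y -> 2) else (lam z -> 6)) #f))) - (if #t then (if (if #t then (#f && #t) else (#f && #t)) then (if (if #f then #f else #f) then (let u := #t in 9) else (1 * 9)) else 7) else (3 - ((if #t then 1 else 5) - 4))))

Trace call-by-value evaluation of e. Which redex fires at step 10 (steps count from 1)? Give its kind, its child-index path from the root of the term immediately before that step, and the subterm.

Answer: if at 1 : (if false then (if (if false then false else false) then (let u = true in 9) else (1 * 9)) else 7)

Working:
step 0: ((7 * (if ((true || true) && false) then ((let x = true in 6) + 9) else ((if true then (\y.2) else (\z.6)) false))) - (if true then (if (if true then (false && true) else (false && true)) then (if (if false then false else false) then (let u = true in 9) else (1 * 9)) else 7) else (3 - ((if true then 1 else 5) - 4))))
step 1: [delta@0.1.0.0] ((7 * (if (true && false) then ((let x = true in 6) + 9) else ((if true then (\y.2) else (\z.6)) false))) - (if true then (if (if true then (false && true) else (false && true)) then (if (if false then false else false) then (let u = true in 9) else (1 * 9)) else 7) else (3 - ((if true then 1 else 5) - 4))))
step 2: [delta@0.1.0] ((7 * (if false then ((let x = true in 6) + 9) else ((if true then (\y.2) else (\z.6)) false))) - (if true then (if (if true then (false && true) else (false && true)) then (if (if false then false else false) then (let u = true in 9) else (1 * 9)) else 7) else (3 - ((if true then 1 else 5) - 4))))
step 3: [if@0.1] ((7 * ((if true then (\y.2) else (\z.6)) false)) - (if true then (if (if true then (false && true) else (false && true)) then (if (if false then false else false) then (let u = true in 9) else (1 * 9)) else 7) else (3 - ((if true then 1 else 5) - 4))))
step 4: [if@0.1.0] ((7 * ((\y.2) false)) - (if true then (if (if true then (false && true) else (false && true)) then (if (if false then false else false) then (let u = true in 9) else (1 * 9)) else 7) else (3 - ((if true then 1 else 5) - 4))))
step 5: [beta@0.1] ((7 * 2) - (if true then (if (if true then (false && true) else (false && true)) then (if (if false then false else false) then (let u = true in 9) else (1 * 9)) else 7) else (3 - ((if true then 1 else 5) - 4))))
step 6: [delta@0] (14 - (if true then (if (if true then (false && true) else (false && true)) then (if (if false then false else false) then (let u = true in 9) else (1 * 9)) else 7) else (3 - ((if true then 1 else 5) - 4))))
step 7: [if@1] (14 - (if (if true then (false && true) else (false && true)) then (if (if false then false else false) then (let u = true in 9) else (1 * 9)) else 7))
step 8: [if@1.0] (14 - (if (false && true) then (if (if false then false else false) then (let u = true in 9) else (1 * 9)) else 7))
step 9: [delta@1.0] (14 - (if false then (if (if false then false else false) then (let u = true in 9) else (1 * 9)) else 7))
step 10: [if@1] (14 - 7)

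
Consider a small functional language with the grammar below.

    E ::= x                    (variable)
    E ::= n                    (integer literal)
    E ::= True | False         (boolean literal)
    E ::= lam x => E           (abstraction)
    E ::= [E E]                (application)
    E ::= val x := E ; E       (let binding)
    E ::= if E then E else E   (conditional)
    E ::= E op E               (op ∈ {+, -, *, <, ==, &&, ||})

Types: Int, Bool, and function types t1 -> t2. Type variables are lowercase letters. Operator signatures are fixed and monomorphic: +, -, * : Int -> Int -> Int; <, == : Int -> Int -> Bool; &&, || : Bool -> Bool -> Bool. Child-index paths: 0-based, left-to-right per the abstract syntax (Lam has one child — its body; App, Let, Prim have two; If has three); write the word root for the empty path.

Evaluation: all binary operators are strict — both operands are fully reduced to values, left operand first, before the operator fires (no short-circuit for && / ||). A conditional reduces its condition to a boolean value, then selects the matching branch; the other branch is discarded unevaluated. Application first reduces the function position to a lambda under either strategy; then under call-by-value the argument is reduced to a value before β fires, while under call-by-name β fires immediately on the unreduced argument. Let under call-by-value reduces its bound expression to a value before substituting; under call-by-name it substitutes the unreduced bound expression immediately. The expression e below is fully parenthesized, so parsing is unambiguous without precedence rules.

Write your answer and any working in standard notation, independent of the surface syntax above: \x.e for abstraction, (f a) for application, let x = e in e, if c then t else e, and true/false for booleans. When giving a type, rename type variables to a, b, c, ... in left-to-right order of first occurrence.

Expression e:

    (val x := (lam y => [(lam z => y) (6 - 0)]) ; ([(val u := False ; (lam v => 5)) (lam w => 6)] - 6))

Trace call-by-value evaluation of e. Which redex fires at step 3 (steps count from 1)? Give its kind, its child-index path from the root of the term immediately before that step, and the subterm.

Trace:
step 0: (let x = (\y.((\z.y) (6 - 0))) in (((let u = false in (\v.5)) (\w.6)) - 6))
step 1: [let@root] (((let u = false in (\v.5)) (\w.6)) - 6)
step 2: [let@0.0] (((\v.5) (\w.6)) - 6)
step 3: [beta@0] (5 - 6)

Answer: beta at 0 : ((\v.5) (\w.6))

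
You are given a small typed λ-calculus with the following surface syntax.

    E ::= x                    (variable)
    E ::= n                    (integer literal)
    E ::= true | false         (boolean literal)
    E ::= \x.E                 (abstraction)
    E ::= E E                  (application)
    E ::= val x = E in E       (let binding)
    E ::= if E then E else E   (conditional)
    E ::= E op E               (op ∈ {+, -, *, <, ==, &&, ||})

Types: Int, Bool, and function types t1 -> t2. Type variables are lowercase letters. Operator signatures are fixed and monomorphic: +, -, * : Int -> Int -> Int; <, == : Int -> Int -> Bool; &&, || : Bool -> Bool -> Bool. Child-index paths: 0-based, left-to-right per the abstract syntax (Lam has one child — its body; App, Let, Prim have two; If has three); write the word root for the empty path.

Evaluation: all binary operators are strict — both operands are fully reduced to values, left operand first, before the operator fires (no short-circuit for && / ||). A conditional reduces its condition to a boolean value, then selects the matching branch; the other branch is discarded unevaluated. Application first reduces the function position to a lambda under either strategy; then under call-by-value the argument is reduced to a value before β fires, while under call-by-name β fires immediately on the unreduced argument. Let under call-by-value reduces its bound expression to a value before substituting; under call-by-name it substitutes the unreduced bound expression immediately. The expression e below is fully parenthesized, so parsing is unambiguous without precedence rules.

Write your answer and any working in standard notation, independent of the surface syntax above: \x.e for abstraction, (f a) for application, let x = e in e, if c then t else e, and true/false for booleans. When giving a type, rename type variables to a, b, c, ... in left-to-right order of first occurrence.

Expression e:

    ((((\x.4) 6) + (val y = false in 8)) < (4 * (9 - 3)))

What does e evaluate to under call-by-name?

Derivation:
step 0: ((((\x.4) 6) + (let y = false in 8)) < (4 * (9 - 3)))
step 1: [beta@0.0] ((4 + (let y = false in 8)) < (4 * (9 - 3)))
step 2: [let@0.1] ((4 + 8) < (4 * (9 - 3)))
step 3: [delta@0] (12 < (4 * (9 - 3)))
step 4: [delta@1.1] (12 < (4 * 6))
step 5: [delta@1] (12 < 24)
step 6: [delta@root] true

Answer: true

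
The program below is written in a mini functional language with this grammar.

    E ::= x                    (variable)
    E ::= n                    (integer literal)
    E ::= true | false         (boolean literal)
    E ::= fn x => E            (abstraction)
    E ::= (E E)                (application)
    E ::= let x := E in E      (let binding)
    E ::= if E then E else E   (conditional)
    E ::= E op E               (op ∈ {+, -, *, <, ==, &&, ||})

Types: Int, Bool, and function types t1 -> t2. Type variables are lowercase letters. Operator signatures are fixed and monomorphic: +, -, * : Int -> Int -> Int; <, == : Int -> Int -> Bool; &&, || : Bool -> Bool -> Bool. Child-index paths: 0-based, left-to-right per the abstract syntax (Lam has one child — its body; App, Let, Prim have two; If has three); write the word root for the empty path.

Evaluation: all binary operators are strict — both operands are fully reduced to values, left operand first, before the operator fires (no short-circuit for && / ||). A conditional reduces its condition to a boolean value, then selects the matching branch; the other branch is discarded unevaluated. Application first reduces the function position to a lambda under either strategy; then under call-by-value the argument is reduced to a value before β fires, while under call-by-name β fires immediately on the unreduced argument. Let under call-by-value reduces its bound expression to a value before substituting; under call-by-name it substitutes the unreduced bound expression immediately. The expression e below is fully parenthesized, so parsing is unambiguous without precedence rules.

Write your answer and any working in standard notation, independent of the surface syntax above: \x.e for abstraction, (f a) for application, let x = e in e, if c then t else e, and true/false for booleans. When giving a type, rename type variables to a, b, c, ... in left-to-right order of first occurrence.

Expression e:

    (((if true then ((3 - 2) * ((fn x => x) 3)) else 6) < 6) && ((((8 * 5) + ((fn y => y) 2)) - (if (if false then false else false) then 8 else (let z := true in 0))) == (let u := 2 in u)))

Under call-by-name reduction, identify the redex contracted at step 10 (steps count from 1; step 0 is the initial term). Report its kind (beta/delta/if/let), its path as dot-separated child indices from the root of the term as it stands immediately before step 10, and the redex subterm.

Answer: if at 1.0.1 : (if false then 8 else (let z = true in 0))

Working:
step 0: (((if true then ((3 - 2) * ((\x.x) 3)) else 6) < 6) && ((((8 * 5) + ((\y.y) 2)) - (if (if false then false else false) then 8 else (let z = true in 0))) == (let u = 2 in u)))
step 1: [if@0.0] ((((3 - 2) * ((\x.x) 3)) < 6) && ((((8 * 5) + ((\y.y) 2)) - (if (if false then false else false) then 8 else (let z = true in 0))) == (let u = 2 in u)))
step 2: [delta@0.0.0] (((1 * ((\x.x) 3)) < 6) && ((((8 * 5) + ((\y.y) 2)) - (if (if false then false else false) then 8 else (let z = true in 0))) == (let u = 2 in u)))
step 3: [beta@0.0.1] (((1 * 3) < 6) && ((((8 * 5) + ((\y.y) 2)) - (if (if false then false else false) then 8 else (let z = true in 0))) == (let u = 2 in u)))
step 4: [delta@0.0] ((3 < 6) && ((((8 * 5) + ((\y.y) 2)) - (if (if false then false else false) then 8 else (let z = true in 0))) == (let u = 2 in u)))
step 5: [delta@0] (true && ((((8 * 5) + ((\y.y) 2)) - (if (if false then false else false) then 8 else (let z = true in 0))) == (let u = 2 in u)))
step 6: [delta@1.0.0.0] (true && (((40 + ((\y.y) 2)) - (if (if false then false else false) then 8 else (let z = true in 0))) == (let u = 2 in u)))
step 7: [beta@1.0.0.1] (true && (((40 + 2) - (if (if false then false else false) then 8 else (let z = true in 0))) == (let u = 2 in u)))
step 8: [delta@1.0.0] (true && ((42 - (if (if false then false else false) then 8 else (let z = true in 0))) == (let u = 2 in u)))
step 9: [if@1.0.1.0] (true && ((42 - (if false then 8 else (let z = true in 0))) == (let u = 2 in u)))
step 10: [if@1.0.1] (true && ((42 - (let z = true in 0)) == (let u = 2 in u)))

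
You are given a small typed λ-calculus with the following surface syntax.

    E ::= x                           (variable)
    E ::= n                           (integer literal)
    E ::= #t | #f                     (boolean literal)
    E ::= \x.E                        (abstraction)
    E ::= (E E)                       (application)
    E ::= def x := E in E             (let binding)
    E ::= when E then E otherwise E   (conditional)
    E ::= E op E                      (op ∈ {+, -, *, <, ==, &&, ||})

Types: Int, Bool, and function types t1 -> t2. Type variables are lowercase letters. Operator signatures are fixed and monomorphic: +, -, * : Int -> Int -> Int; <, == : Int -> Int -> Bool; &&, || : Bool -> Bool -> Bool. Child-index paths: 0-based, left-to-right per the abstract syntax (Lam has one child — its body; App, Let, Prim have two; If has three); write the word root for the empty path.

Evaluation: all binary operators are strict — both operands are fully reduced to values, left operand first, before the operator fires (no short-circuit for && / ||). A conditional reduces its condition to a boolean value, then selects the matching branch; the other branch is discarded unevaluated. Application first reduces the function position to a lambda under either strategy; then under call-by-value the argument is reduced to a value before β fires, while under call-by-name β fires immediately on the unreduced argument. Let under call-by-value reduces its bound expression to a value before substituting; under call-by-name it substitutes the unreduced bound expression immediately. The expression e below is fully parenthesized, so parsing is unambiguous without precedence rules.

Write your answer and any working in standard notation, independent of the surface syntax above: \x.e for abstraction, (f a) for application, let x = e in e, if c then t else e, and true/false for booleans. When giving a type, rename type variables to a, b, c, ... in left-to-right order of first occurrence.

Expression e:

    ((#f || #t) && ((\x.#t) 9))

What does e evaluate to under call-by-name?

Answer: true

Working:
step 0: ((false || true) && ((\x.true) 9))
step 1: [delta@0] (true && ((\x.true) 9))
step 2: [beta@1] (true && true)
step 3: [delta@root] true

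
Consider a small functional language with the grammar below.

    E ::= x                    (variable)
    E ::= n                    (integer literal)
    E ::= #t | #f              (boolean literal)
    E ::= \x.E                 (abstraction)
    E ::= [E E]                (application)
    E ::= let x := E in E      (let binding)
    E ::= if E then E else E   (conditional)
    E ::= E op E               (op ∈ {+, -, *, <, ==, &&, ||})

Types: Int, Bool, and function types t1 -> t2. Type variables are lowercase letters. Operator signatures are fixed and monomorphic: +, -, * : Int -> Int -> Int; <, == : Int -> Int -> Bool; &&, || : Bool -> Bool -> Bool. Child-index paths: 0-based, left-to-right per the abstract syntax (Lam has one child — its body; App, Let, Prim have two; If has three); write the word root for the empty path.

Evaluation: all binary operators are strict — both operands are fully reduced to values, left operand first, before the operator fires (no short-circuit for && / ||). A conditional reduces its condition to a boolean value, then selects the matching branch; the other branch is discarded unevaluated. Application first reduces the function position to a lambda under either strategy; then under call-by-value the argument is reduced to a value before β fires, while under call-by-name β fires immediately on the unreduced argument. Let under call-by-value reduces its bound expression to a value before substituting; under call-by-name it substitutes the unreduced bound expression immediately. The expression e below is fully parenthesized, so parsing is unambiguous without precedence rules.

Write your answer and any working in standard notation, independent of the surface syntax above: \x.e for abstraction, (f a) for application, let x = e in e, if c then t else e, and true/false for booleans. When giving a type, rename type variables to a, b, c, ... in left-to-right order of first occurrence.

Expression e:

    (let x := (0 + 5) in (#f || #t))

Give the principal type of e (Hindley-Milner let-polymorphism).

Derivation:
  unify Int ~ Int
  unify Int ~ Int
let x : Int
  unify Bool ~ Bool
  unify Bool ~ Bool

Answer: Bool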